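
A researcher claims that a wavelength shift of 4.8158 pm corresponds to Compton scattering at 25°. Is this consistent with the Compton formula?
No, inconsistent

Calculate the expected shift for θ = 25°:

Δλ_expected = λ_C(1 - cos(25°))
Δλ_expected = 2.4263 × (1 - cos(25°))
Δλ_expected = 2.4263 × 0.0937
Δλ_expected = 0.2273 pm

Given shift: 4.8158 pm
Expected shift: 0.2273 pm
Difference: 4.5884 pm

The values do not match. The given shift corresponds to θ ≈ 170.0°, not 25°.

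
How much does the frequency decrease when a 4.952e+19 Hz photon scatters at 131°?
1.976e+19 Hz (decrease)

Convert frequency to wavelength (c = 299792458 m/s):
λ₀ = c/f₀ = 299792458/4.952e+19 = 6.0539672e-12 m = 6.0540 pm

Calculate Compton shift:
Δλ = λ_C(1 - cos(131°)) = 4.0181 pm

Final wavelength:
λ' = λ₀ + Δλ = 6.0540 + 4.0181 = 10.0721 pm

Final frequency:
f' = c/λ' = 299792458/1.0072080e-11 = 2.9764701e+19 Hz

Frequency shift (decrease):
Δf = f₀ - f' = 4.952e+19 - 2.9764701e+19 = 1.976e+19 Hz

(Intermediate values are shown rounded; full precision is carried through to the final answer.)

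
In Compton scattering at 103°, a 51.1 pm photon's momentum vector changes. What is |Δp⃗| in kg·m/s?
1.9743e-23 kg·m/s

Photon momentum magnitude is p = h/λ.

Initial momentum:
p₀ = h/λ = 6.6261e-34/5.1100e-11 = 1.2967e-23 kg·m/s

After scattering:
λ' = λ + Δλ = 51.1 + 2.9721 = 54.0721 pm
p' = h/λ' = 6.6261e-34/5.4072e-11 = 1.2254e-23 kg·m/s

Momentum is a vector; the scattered photon's direction makes angle θ = 103° with the incident direction. The magnitude of the vector change Δp⃗ = p⃗₀ − p⃗' is found from the law of cosines:
|Δp⃗|² = p₀² + p'² − 2p₀p'cos θ
|Δp⃗|² = (1.2967e-23)² + (1.2254e-23)² − 2·1.2967e-23·1.2254e-23·cos(103°)
|Δp⃗| = 1.9743e-23 kg·m/s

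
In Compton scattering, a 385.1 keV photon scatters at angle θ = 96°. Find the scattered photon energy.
210.1619 keV

First convert energy to wavelength:
λ = hc/E, with hc ≈ 1239.842 keV·pm (i.e. 1239.842 eV·nm)

For E = 385.1 keV = 385100 eV:
λ = 1239.842 keV·pm / 385.1 keV
λ = 3.2195 pm

Calculate the Compton shift:
Δλ = λ_C(1 - cos(96°)) = 2.4263 × 1.1045
Δλ = 2.6799 pm

Final wavelength:
λ' = 3.2195 + 2.6799 = 5.8995 pm

Final energy:
E' = hc/λ' = 1239.842 / 5.8995 = 210.1619 keV

(Intermediate values are shown rounded; full precision is carried through to the final answer.)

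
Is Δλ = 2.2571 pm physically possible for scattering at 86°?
Yes, consistent

Calculate the expected shift for θ = 86°:

Δλ_expected = λ_C(1 - cos(86°))
Δλ_expected = 2.4263 × (1 - cos(86°))
Δλ_expected = 2.4263 × 0.9302
Δλ_expected = 2.2571 pm

Given shift: 2.2571 pm
Expected shift: 2.2571 pm
Difference: 0.0000 pm

The values match. This is consistent with Compton scattering at the stated angle.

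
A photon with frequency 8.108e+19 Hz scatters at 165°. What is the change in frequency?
4.567e+19 Hz (decrease)

Convert frequency to wavelength (c = 299792458 m/s):
λ₀ = c/f₀ = 299792458/8.108e+19 = 3.6974896e-12 m = 3.6975 pm

Calculate Compton shift:
Δλ = λ_C(1 - cos(165°)) = 4.7699 pm

Final wavelength:
λ' = λ₀ + Δλ = 3.6975 + 4.7699 = 8.4674 pm

Final frequency:
f' = c/λ' = 299792458/8.4674356e-12 = 3.5405343e+19 Hz

Frequency shift (decrease):
Δf = f₀ - f' = 8.108e+19 - 3.5405343e+19 = 4.567e+19 Hz

(Intermediate values are shown rounded; full precision is carried through to the final answer.)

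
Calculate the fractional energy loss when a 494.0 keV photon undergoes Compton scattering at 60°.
0.3259 (or 32.59%)

Calculate initial and final photon energies:

Initial: E₀ = 494.0 keV → λ₀ = 2.5098 pm
Compton shift: Δλ = 1.2132 pm
Final wavelength: λ' = 3.7230 pm
Final energy: E' = 333.0262 keV

Fractional energy loss:
(E₀ - E')/E₀ = (494.0000 - 333.0262)/494.0000
= 160.9738/494.0000
= 0.3259
= 32.59%

(Intermediate values are shown rounded; full precision is carried through to the final answer.)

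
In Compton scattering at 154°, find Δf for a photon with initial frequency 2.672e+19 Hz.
7.778e+18 Hz (decrease)

Convert frequency to wavelength (c = 299792458 m/s):
λ₀ = c/f₀ = 299792458/2.672e+19 = 1.1219778e-11 m = 11.2198 pm

Calculate Compton shift:
Δλ = λ_C(1 - cos(154°)) = 4.6071 pm

Final wavelength:
λ' = λ₀ + Δλ = 11.2198 + 4.6071 = 15.8268 pm

Final frequency:
f' = c/λ' = 299792458/1.5826841e-11 = 1.8942027e+19 Hz

Frequency shift (decrease):
Δf = f₀ - f' = 2.672e+19 - 1.8942027e+19 = 7.778e+18 Hz

(Intermediate values are shown rounded; full precision is carried through to the final answer.)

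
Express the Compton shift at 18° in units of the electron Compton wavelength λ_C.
0.0489 λ_C

The Compton shift formula is:
Δλ = λ_C(1 - cos θ)

Dividing both sides by λ_C:
Δλ/λ_C = 1 - cos θ

For θ = 18°:
Δλ/λ_C = 1 - cos(18°)
Δλ/λ_C = 1 - 0.9511
Δλ/λ_C = 0.0489

This means the shift is 0.0489 × λ_C = 0.1188 pm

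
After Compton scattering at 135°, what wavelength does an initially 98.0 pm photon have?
102.1420 pm

Using the Compton formula: λ' = λ + λ_C(1 − cos θ)

For θ = 135°, cos θ = -√2/2 (exact) ≈ -0.7071, so:
1 − cos 135° = 1 − (-√2/2) ≈ 1.7071

Δλ = λ_C × 1.7071 = 2.4263 × 1.7071 = 4.1420 pm

λ' = 98.0 + 4.1420 = 102.1420 pm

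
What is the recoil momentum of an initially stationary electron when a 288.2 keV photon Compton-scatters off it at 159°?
2.2436e-22 kg·m/s

The electron is initially at rest, so by conservation of momentum:
p⃗_e = p⃗₀ − p⃗'  (incident photon momentum minus scattered photon momentum)

Photon momentum magnitudes (p = h/λ = E/c):
λ₀ = hc/E₀ = 4.3020 pm → p₀ = h/λ₀ = 1.5402e-22 kg·m/s
Δλ = λ_C(1 − cos 159°) = 4.6915 pm
λ' = 8.9935 pm → p' = h/λ' = 7.3676e-23 kg·m/s

The scattered photon makes angle θ = 159° with the incident direction, so by the law of cosines:
|p⃗_e|² = p₀² + p'² − 2p₀p'cos θ
|p⃗_e|² = (1.5402e-22)² + (7.3676e-23)² − 2·1.5402e-22·7.3676e-23·cos(159°)
|p⃗_e| = 2.2436e-22 kg·m/s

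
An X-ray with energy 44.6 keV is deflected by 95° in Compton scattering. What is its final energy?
40.7348 keV

First convert energy to wavelength:
λ = hc/E, with hc ≈ 1239.842 keV·pm (i.e. 1239.842 eV·nm)

For E = 44.6 keV = 44600 eV:
λ = 1239.842 keV·pm / 44.6 keV
λ = 27.7991 pm

Calculate the Compton shift:
Δλ = λ_C(1 - cos(95°)) = 2.4263 × 1.0872
Δλ = 2.6378 pm

Final wavelength:
λ' = 27.7991 + 2.6378 = 30.4369 pm

Final energy:
E' = hc/λ' = 1239.842 / 30.4369 = 40.7348 keV

(Intermediate values are shown rounded; full precision is carried through to the final answer.)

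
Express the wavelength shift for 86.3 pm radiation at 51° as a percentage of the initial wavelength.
1.0422%

Calculate the Compton shift:
Δλ = λ_C(1 - cos(51°))
Δλ = 2.4263 × (1 - cos(51°))
Δλ = 2.4263 × 0.3707
Δλ = 0.8994 pm

Percentage change:
(Δλ/λ₀) × 100 = (0.8994/86.3) × 100
= 1.0422%

(Intermediate values are shown rounded; full precision is carried through to the final answer.)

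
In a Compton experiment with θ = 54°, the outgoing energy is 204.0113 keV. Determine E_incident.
244.1999 keV

Convert final energy to wavelength (hc ≈ 1239.842 keV·pm):
λ' = hc/E' = 1239.842 / 204.0113 = 6.0773 pm

Calculate the Compton shift:
Δλ = λ_C(1 - cos(54°))
Δλ = 2.4263 × (1 - cos(54°))
Δλ = 1.0002 pm

Initial wavelength:
λ = λ' - Δλ = 6.0773 - 1.0002 = 5.0772 pm

Initial energy:
E = hc/λ = 1239.842 / 5.0772 = 244.1999 keV

(Intermediate values are shown rounded; full precision is carried through to the final answer.)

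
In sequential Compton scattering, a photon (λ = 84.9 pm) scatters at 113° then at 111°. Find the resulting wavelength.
91.5702 pm

Apply Compton shift twice:

First scattering at θ₁ = 113°:
Δλ₁ = λ_C(1 - cos(113°))
Δλ₁ = 2.4263 × 1.3907
Δλ₁ = 3.3743 pm

After first scattering:
λ₁ = 84.9 + 3.3743 = 88.2743 pm

Second scattering at θ₂ = 111°:
Δλ₂ = λ_C(1 - cos(111°))
Δλ₂ = 2.4263 × 1.3584
Δλ₂ = 3.2958 pm

Final wavelength:
λ₂ = 88.2743 + 3.2958 = 91.5702 pm

Total shift: Δλ_total = 3.3743 + 3.2958 = 6.6702 pm

(Intermediate values are shown rounded; full precision is carried through to the final answer.)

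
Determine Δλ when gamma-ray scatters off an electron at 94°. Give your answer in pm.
2.5956 pm

Using the Compton scattering formula:
Δλ = λ_C(1 - cos θ)

where λ_C = h/(m_e·c) ≈ 2.4263 pm is the Compton wavelength of an electron.

For θ = 94°:
cos(94°) = -0.0698
1 - cos(94°) = 1.0698

Δλ = 2.4263 × 1.0698
Δλ = 2.5956 pm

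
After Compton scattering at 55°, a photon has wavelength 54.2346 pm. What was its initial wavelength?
53.2000 pm

From λ' = λ + Δλ, we have λ = λ' - Δλ

First calculate the Compton shift:
Δλ = λ_C(1 - cos θ)
Δλ = 2.4263 × (1 - cos(55°))
Δλ = 2.4263 × 0.4264
Δλ = 1.0346 pm

Initial wavelength:
λ = λ' - Δλ
λ = 54.2346 - 1.0346
λ = 53.2000 pm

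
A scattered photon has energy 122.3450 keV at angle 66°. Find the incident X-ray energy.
142.6001 keV

Convert final energy to wavelength (hc ≈ 1239.842 keV·pm):
λ' = hc/E' = 1239.842 / 122.3450 = 10.1340 pm

Calculate the Compton shift:
Δλ = λ_C(1 - cos(66°))
Δλ = 2.4263 × (1 - cos(66°))
Δλ = 1.4394 pm

Initial wavelength:
λ = λ' - Δλ = 10.1340 - 1.4394 = 8.6945 pm

Initial energy:
E = hc/λ = 1239.842 / 8.6945 = 142.6001 keV

(Intermediate values are shown rounded; full precision is carried through to the final answer.)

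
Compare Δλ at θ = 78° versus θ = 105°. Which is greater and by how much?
105° produces the larger shift by a factor of 1.589

Calculate both shifts using Δλ = λ_C(1 - cos θ):

For θ₁ = 78°:
Δλ₁ = 2.4263 × (1 - cos(78°))
Δλ₁ = 2.4263 × 0.7921
Δλ₁ = 1.9219 pm

For θ₂ = 105°:
Δλ₂ = 2.4263 × (1 - cos(105°))
Δλ₂ = 2.4263 × 1.2588
Δλ₂ = 3.0543 pm

The 105° angle produces the larger shift.
Ratio: 3.0543/1.9219 = 1.589

(Intermediate values are shown rounded; full precision is carried through to the final answer.)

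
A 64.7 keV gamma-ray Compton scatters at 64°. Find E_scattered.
60.4046 keV

First convert energy to wavelength:
λ = hc/E, with hc ≈ 1239.842 keV·pm (i.e. 1239.842 eV·nm)

For E = 64.7 keV = 64700 eV:
λ = 1239.842 keV·pm / 64.7 keV
λ = 19.1629 pm

Calculate the Compton shift:
Δλ = λ_C(1 - cos(64°)) = 2.4263 × 0.5616
Δλ = 1.3627 pm

Final wavelength:
λ' = 19.1629 + 1.3627 = 20.5256 pm

Final energy:
E' = hc/λ' = 1239.842 / 20.5256 = 60.4046 keV

(Intermediate values are shown rounded; full precision is carried through to the final answer.)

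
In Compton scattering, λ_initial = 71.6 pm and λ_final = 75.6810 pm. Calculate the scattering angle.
133.00°

First find the wavelength shift:
Δλ = λ' - λ = 75.6810 - 71.6 = 4.0810 pm

Using Δλ = λ_C(1 - cos θ), with λ_C = h/(m_e·c) ≈ 2.42631024 pm:
cos θ = 1 - Δλ/λ_C
cos θ = 1 - 4.0810/2.42631024
cos θ = -0.681978

θ = arccos(-0.681978)
θ = 133.00°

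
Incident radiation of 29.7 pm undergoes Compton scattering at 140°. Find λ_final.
33.9850 pm

Using the Compton scattering formula:
λ' = λ + Δλ = λ + λ_C(1 - cos θ)

Given:
- Initial wavelength λ = 29.7 pm
- Scattering angle θ = 140°
- Compton wavelength λ_C ≈ 2.4263 pm

Calculate the shift:
Δλ = 2.4263 × (1 - cos(140°))
Δλ = 2.4263 × 1.7660
Δλ = 4.2850 pm

Final wavelength:
λ' = 29.7 + 4.2850 = 33.9850 pm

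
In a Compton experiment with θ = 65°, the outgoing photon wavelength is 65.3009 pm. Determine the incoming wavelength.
63.9000 pm

From λ' = λ + Δλ, we have λ = λ' - Δλ

First calculate the Compton shift:
Δλ = λ_C(1 - cos θ)
Δλ = 2.4263 × (1 - cos(65°))
Δλ = 2.4263 × 0.5774
Δλ = 1.4009 pm

Initial wavelength:
λ = λ' - Δλ
λ = 65.3009 - 1.4009
λ = 63.9000 pm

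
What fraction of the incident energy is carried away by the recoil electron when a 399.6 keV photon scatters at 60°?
0.2811 (or 28.11%)

Calculate initial and final photon energies:

Initial: E₀ = 399.6 keV → λ₀ = 3.1027 pm
Compton shift: Δλ = 1.2132 pm
Final wavelength: λ' = 4.3159 pm
Final energy: E' = 287.2756 keV

Fractional energy loss:
(E₀ - E')/E₀ = (399.6000 - 287.2756)/399.6000
= 112.3244/399.6000
= 0.2811
= 28.11%

(Intermediate values are shown rounded; full precision is carried through to the final answer.)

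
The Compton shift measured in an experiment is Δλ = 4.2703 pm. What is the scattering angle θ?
139.46°

From the Compton formula Δλ = λ_C(1 - cos θ), we can solve for θ:

cos θ = 1 - Δλ/λ_C

Given:
- Δλ = 4.2703 pm
- λ_C = h/(m_e·c) ≈ 2.42631024 pm

cos θ = 1 - 4.2703/2.42631024
cos θ = 1 - 1.759998
cos θ = -0.759998

θ = arccos(-0.759998)
θ = 139.46°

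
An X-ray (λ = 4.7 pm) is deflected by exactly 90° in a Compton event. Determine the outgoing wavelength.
7.1263 pm

Using the Compton formula: λ' = λ + λ_C(1 − cos θ)

For θ = 90°, cos θ = 0 (exact) = 0.0000, so:
1 − cos 90° = 1 − (0) = 1.0000

Δλ = λ_C × 1.0000 = 2.4263 × 1.0000 = 2.4263 pm

λ' = 4.7 + 2.4263 = 7.1263 pm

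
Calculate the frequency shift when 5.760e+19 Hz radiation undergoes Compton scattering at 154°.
2.705e+19 Hz (decrease)

Convert frequency to wavelength (c = 299792458 m/s):
λ₀ = c/f₀ = 299792458/5.760e+19 = 5.2047302e-12 m = 5.2047 pm

Calculate Compton shift:
Δλ = λ_C(1 - cos(154°)) = 4.6071 pm

Final wavelength:
λ' = λ₀ + Δλ = 5.2047 + 4.6071 = 9.8118 pm

Final frequency:
f' = c/λ' = 299792458/9.8117936e-12 = 3.0554297e+19 Hz

Frequency shift (decrease):
Δf = f₀ - f' = 5.760e+19 - 3.0554297e+19 = 2.705e+19 Hz

(Intermediate values are shown rounded; full precision is carried through to the final answer.)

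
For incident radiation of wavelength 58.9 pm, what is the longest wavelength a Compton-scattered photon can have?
63.7526 pm (at θ = 180°)

The Compton shift is Δλ = λ_C(1 − cos θ).

Since cos θ ranges from −1 to 1, the factor (1 − cos θ) ranges from 0 to 2; the maximum shift occurs at θ = 180° (backscattering):
Δλ_max = 2λ_C = 2 × 2.4263 pm = 4.8526 pm

Maximum scattered wavelength:
λ'_max = λ₀ + Δλ_max = 58.9 + 4.8526 = 63.7526 pm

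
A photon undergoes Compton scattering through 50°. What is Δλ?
0.8667 pm

Using the Compton scattering formula:
Δλ = λ_C(1 - cos θ)

where λ_C = h/(m_e·c) ≈ 2.4263 pm is the Compton wavelength of an electron.

For θ = 50°:
cos(50°) = 0.6428
1 - cos(50°) = 0.3572

Δλ = 2.4263 × 0.3572
Δλ = 0.8667 pm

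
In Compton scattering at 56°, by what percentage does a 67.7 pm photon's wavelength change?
1.5798%

Calculate the Compton shift:
Δλ = λ_C(1 - cos(56°))
Δλ = 2.4263 × (1 - cos(56°))
Δλ = 2.4263 × 0.4408
Δλ = 1.0695 pm

Percentage change:
(Δλ/λ₀) × 100 = (1.0695/67.7) × 100
= 1.5798%

(Intermediate values are shown rounded; full precision is carried through to the final answer.)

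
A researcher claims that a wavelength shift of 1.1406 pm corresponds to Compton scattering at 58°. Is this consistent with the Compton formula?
Yes, consistent

Calculate the expected shift for θ = 58°:

Δλ_expected = λ_C(1 - cos(58°))
Δλ_expected = 2.4263 × (1 - cos(58°))
Δλ_expected = 2.4263 × 0.4701
Δλ_expected = 1.1406 pm

Given shift: 1.1406 pm
Expected shift: 1.1406 pm
Difference: 0.0000 pm

The values match. This is consistent with Compton scattering at the stated angle.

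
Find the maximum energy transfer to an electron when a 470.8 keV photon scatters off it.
305.1808 keV

Maximum energy transfer occurs at θ = 180° (backscattering).

Initial photon: E₀ = 470.8 keV → λ₀ = 2.6335 pm

Maximum Compton shift (at 180°):
Δλ_max = 2λ_C = 2 × 2.4263 = 4.8526 pm

Final wavelength:
λ' = 2.6335 + 4.8526 = 7.4861 pm

Minimum photon energy (maximum energy to electron):
E'_min = hc/λ' = 165.6192 keV

Maximum electron kinetic energy:
K_max = E₀ - E'_min = 470.8000 - 165.6192 = 305.1808 keV

(Intermediate values are shown rounded; full precision is carried through to the final answer.)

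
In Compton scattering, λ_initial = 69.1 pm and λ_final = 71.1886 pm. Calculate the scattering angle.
82.00°

First find the wavelength shift:
Δλ = λ' - λ = 71.1886 - 69.1 = 2.0886 pm

Using Δλ = λ_C(1 - cos θ), with λ_C = h/(m_e·c) ≈ 2.42631024 pm:
cos θ = 1 - Δλ/λ_C
cos θ = 1 - 2.0886/2.42631024
cos θ = 0.139187

θ = arccos(0.139187)
θ = 82.00°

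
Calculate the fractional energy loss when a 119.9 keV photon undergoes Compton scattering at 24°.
0.0199 (or 1.99%)

Calculate initial and final photon energies:

Initial: E₀ = 119.9 keV → λ₀ = 10.3406 pm
Compton shift: Δλ = 0.2098 pm
Final wavelength: λ' = 10.5504 pm
Final energy: E' = 117.5161 keV

Fractional energy loss:
(E₀ - E')/E₀ = (119.9000 - 117.5161)/119.9000
= 2.3839/119.9000
= 0.0199
= 1.99%

(Intermediate values are shown rounded; full precision is carried through to the final answer.)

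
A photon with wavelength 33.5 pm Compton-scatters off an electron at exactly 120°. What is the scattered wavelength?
37.1395 pm

Using the Compton formula: λ' = λ + λ_C(1 − cos θ)

For θ = 120°, cos θ = -1/2 (exact) = -0.5000, so:
1 − cos 120° = 1 − (-1/2) = 1.5000

Δλ = λ_C × 1.5000 = 2.4263 × 1.5000 = 3.6395 pm

λ' = 33.5 + 3.6395 = 37.1395 pm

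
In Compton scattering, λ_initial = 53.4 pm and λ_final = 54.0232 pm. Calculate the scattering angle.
42.00°

First find the wavelength shift:
Δλ = λ' - λ = 54.0232 - 53.4 = 0.6232 pm

Using Δλ = λ_C(1 - cos θ), with λ_C = h/(m_e·c) ≈ 2.42631024 pm:
cos θ = 1 - Δλ/λ_C
cos θ = 1 - 0.6232/2.42631024
cos θ = 0.743149

θ = arccos(0.743149)
θ = 42.00°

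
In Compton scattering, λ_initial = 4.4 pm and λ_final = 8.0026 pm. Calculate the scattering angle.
119.00°

First find the wavelength shift:
Δλ = λ' - λ = 8.0026 - 4.4 = 3.6026 pm

Using Δλ = λ_C(1 - cos θ), with λ_C = h/(m_e·c) ≈ 2.42631024 pm:
cos θ = 1 - Δλ/λ_C
cos θ = 1 - 3.6026/2.42631024
cos θ = -0.484806

θ = arccos(-0.484806)
θ = 119.00°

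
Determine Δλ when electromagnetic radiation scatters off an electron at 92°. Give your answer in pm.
2.5110 pm

Using the Compton scattering formula:
Δλ = λ_C(1 - cos θ)

where λ_C = h/(m_e·c) ≈ 2.4263 pm is the Compton wavelength of an electron.

For θ = 92°:
cos(92°) = -0.0349
1 - cos(92°) = 1.0349

Δλ = 2.4263 × 1.0349
Δλ = 2.5110 pm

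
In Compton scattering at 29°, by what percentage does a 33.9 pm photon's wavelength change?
0.8974%

Calculate the Compton shift:
Δλ = λ_C(1 - cos(29°))
Δλ = 2.4263 × (1 - cos(29°))
Δλ = 2.4263 × 0.1254
Δλ = 0.3042 pm

Percentage change:
(Δλ/λ₀) × 100 = (0.3042/33.9) × 100
= 0.8974%

(Intermediate values are shown rounded; full precision is carried through to the final answer.)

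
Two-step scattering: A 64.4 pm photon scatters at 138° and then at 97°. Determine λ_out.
71.3514 pm

Apply Compton shift twice:

First scattering at θ₁ = 138°:
Δλ₁ = λ_C(1 - cos(138°))
Δλ₁ = 2.4263 × 1.7431
Δλ₁ = 4.2294 pm

After first scattering:
λ₁ = 64.4 + 4.2294 = 68.6294 pm

Second scattering at θ₂ = 97°:
Δλ₂ = λ_C(1 - cos(97°))
Δλ₂ = 2.4263 × 1.1219
Δλ₂ = 2.7220 pm

Final wavelength:
λ₂ = 68.6294 + 2.7220 = 71.3514 pm

Total shift: Δλ_total = 4.2294 + 2.7220 = 6.9514 pm

(Intermediate values are shown rounded; full precision is carried through to the final answer.)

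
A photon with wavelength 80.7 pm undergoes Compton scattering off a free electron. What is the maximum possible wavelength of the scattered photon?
85.5526 pm (at θ = 180°)

The Compton shift is Δλ = λ_C(1 − cos θ).

Since cos θ ranges from −1 to 1, the factor (1 − cos θ) ranges from 0 to 2; the maximum shift occurs at θ = 180° (backscattering):
Δλ_max = 2λ_C = 2 × 2.4263 pm = 4.8526 pm

Maximum scattered wavelength:
λ'_max = λ₀ + Δλ_max = 80.7 + 4.8526 = 85.5526 pm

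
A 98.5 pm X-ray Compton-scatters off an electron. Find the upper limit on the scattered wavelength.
103.3526 pm (at θ = 180°)

The Compton shift is Δλ = λ_C(1 − cos θ).

Since cos θ ranges from −1 to 1, the factor (1 − cos θ) ranges from 0 to 2; the maximum shift occurs at θ = 180° (backscattering):
Δλ_max = 2λ_C = 2 × 2.4263 pm = 4.8526 pm

Maximum scattered wavelength:
λ'_max = λ₀ + Δλ_max = 98.5 + 4.8526 = 103.3526 pm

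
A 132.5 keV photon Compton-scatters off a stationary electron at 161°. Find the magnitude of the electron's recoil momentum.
1.1633e-22 kg·m/s

The electron is initially at rest, so by conservation of momentum:
p⃗_e = p⃗₀ − p⃗'  (incident photon momentum minus scattered photon momentum)

Photon momentum magnitudes (p = h/λ = E/c):
λ₀ = hc/E₀ = 9.3573 pm → p₀ = h/λ₀ = 7.0812e-23 kg·m/s
Δλ = λ_C(1 − cos 161°) = 4.7204 pm
λ' = 14.0777 pm → p' = h/λ' = 4.7068e-23 kg·m/s

The scattered photon makes angle θ = 161° with the incident direction, so by the law of cosines:
|p⃗_e|² = p₀² + p'² − 2p₀p'cos θ
|p⃗_e|² = (7.0812e-23)² + (4.7068e-23)² − 2·7.0812e-23·4.7068e-23·cos(161°)
|p⃗_e| = 1.1633e-22 kg·m/s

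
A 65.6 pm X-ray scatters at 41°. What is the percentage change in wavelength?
0.9072%

Calculate the Compton shift:
Δλ = λ_C(1 - cos(41°))
Δλ = 2.4263 × (1 - cos(41°))
Δλ = 2.4263 × 0.2453
Δλ = 0.5952 pm

Percentage change:
(Δλ/λ₀) × 100 = (0.5952/65.6) × 100
= 0.9072%

(Intermediate values are shown rounded; full precision is carried through to the final answer.)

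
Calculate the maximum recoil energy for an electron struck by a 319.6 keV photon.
177.6113 keV

Maximum energy transfer occurs at θ = 180° (backscattering).

Initial photon: E₀ = 319.6 keV → λ₀ = 3.8794 pm

Maximum Compton shift (at 180°):
Δλ_max = 2λ_C = 2 × 2.4263 = 4.8526 pm

Final wavelength:
λ' = 3.8794 + 4.8526 = 8.7320 pm

Minimum photon energy (maximum energy to electron):
E'_min = hc/λ' = 141.9887 keV

Maximum electron kinetic energy:
K_max = E₀ - E'_min = 319.6000 - 141.9887 = 177.6113 keV

(Intermediate values are shown rounded; full precision is carried through to the final answer.)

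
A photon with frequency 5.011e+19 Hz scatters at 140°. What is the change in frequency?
2.091e+19 Hz (decrease)

Convert frequency to wavelength (c = 299792458 m/s):
λ₀ = c/f₀ = 299792458/5.011e+19 = 5.9826872e-12 m = 5.9827 pm

Calculate Compton shift:
Δλ = λ_C(1 - cos(140°)) = 4.2850 pm

Final wavelength:
λ' = λ₀ + Δλ = 5.9827 + 4.2850 = 10.2677 pm

Final frequency:
f' = c/λ' = 299792458/1.0267659e-11 = 2.9197742e+19 Hz

Frequency shift (decrease):
Δf = f₀ - f' = 5.011e+19 - 2.9197742e+19 = 2.091e+19 Hz

(Intermediate values are shown rounded; full precision is carried through to the final answer.)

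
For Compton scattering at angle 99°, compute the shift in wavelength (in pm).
2.8059 pm

Using the Compton scattering formula:
Δλ = λ_C(1 - cos θ)

where λ_C = h/(m_e·c) ≈ 2.4263 pm is the Compton wavelength of an electron.

For θ = 99°:
cos(99°) = -0.1564
1 - cos(99°) = 1.1564

Δλ = 2.4263 × 1.1564
Δλ = 2.8059 pm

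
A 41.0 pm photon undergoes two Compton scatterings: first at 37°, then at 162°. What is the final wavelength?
46.2224 pm

Apply Compton shift twice:

First scattering at θ₁ = 37°:
Δλ₁ = λ_C(1 - cos(37°))
Δλ₁ = 2.4263 × 0.2014
Δλ₁ = 0.4886 pm

After first scattering:
λ₁ = 41.0 + 0.4886 = 41.4886 pm

Second scattering at θ₂ = 162°:
Δλ₂ = λ_C(1 - cos(162°))
Δλ₂ = 2.4263 × 1.9511
Δλ₂ = 4.7339 pm

Final wavelength:
λ₂ = 41.4886 + 4.7339 = 46.2224 pm

Total shift: Δλ_total = 0.4886 + 4.7339 = 5.2224 pm

(Intermediate values are shown rounded; full precision is carried through to the final answer.)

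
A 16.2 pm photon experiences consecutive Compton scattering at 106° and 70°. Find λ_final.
20.8916 pm

Apply Compton shift twice:

First scattering at θ₁ = 106°:
Δλ₁ = λ_C(1 - cos(106°))
Δλ₁ = 2.4263 × 1.2756
Δλ₁ = 3.0951 pm

After first scattering:
λ₁ = 16.2 + 3.0951 = 19.2951 pm

Second scattering at θ₂ = 70°:
Δλ₂ = λ_C(1 - cos(70°))
Δλ₂ = 2.4263 × 0.6580
Δλ₂ = 1.5965 pm

Final wavelength:
λ₂ = 19.2951 + 1.5965 = 20.8916 pm

Total shift: Δλ_total = 3.0951 + 1.5965 = 4.6916 pm

(Intermediate values are shown rounded; full precision is carried through to the final answer.)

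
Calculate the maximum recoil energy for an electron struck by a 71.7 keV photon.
15.7118 keV

Maximum energy transfer occurs at θ = 180° (backscattering).

Initial photon: E₀ = 71.7 keV → λ₀ = 17.2921 pm

Maximum Compton shift (at 180°):
Δλ_max = 2λ_C = 2 × 2.4263 = 4.8526 pm

Final wavelength:
λ' = 17.2921 + 4.8526 = 22.1447 pm

Minimum photon energy (maximum energy to electron):
E'_min = hc/λ' = 55.9882 keV

Maximum electron kinetic energy:
K_max = E₀ - E'_min = 71.7000 - 55.9882 = 15.7118 keV

(Intermediate values are shown rounded; full precision is carried through to the final answer.)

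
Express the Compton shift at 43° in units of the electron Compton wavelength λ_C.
0.2686 λ_C

The Compton shift formula is:
Δλ = λ_C(1 - cos θ)

Dividing both sides by λ_C:
Δλ/λ_C = 1 - cos θ

For θ = 43°:
Δλ/λ_C = 1 - cos(43°)
Δλ/λ_C = 1 - 0.7314
Δλ/λ_C = 0.2686

This means the shift is 0.2686 × λ_C = 0.6518 pm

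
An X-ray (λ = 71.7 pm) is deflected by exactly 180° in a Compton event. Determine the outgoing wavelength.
76.5526 pm

Using the Compton formula: λ' = λ + λ_C(1 − cos θ)

For θ = 180°, cos θ = -1 (exact) = -1.0000, so:
1 − cos 180° = 1 − (-1) = 2.0000

Δλ = λ_C × 2.0000 = 2.4263 × 2.0000 = 4.8526 pm

λ' = 71.7 + 4.8526 = 76.5526 pm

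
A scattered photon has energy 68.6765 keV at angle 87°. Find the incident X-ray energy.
78.6999 keV

Convert final energy to wavelength (hc ≈ 1239.842 keV·pm):
λ' = hc/E' = 1239.842 / 68.6765 = 18.0534 pm

Calculate the Compton shift:
Δλ = λ_C(1 - cos(87°))
Δλ = 2.4263 × (1 - cos(87°))
Δλ = 2.2993 pm

Initial wavelength:
λ = λ' - Δλ = 18.0534 - 2.2993 = 15.7540 pm

Initial energy:
E = hc/λ = 1239.842 / 15.7540 = 78.6999 keV

(Intermediate values are shown rounded; full precision is carried through to the final answer.)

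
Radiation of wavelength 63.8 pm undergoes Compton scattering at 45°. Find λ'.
64.5106 pm

Using the Compton formula: λ' = λ + λ_C(1 − cos θ)

For θ = 45°, cos θ = √2/2 (exact) ≈ 0.7071, so:
1 − cos 45° = 1 − (√2/2) ≈ 0.2929

Δλ = λ_C × 0.2929 = 2.4263 × 0.2929 = 0.7106 pm

λ' = 63.8 + 0.7106 = 64.5106 pm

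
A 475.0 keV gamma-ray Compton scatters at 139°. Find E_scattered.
180.5333 keV

First convert energy to wavelength:
λ = hc/E, with hc ≈ 1239.842 keV·pm (i.e. 1239.842 eV·nm)

For E = 475.0 keV = 475000 eV:
λ = 1239.842 keV·pm / 475.0 keV
λ = 2.6102 pm

Calculate the Compton shift:
Δλ = λ_C(1 - cos(139°)) = 2.4263 × 1.7547
Δλ = 4.2575 pm

Final wavelength:
λ' = 2.6102 + 4.2575 = 6.8677 pm

Final energy:
E' = hc/λ' = 1239.842 / 6.8677 = 180.5333 keV

(Intermediate values are shown rounded; full precision is carried through to the final answer.)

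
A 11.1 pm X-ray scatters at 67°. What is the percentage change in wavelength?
13.3178%

Calculate the Compton shift:
Δλ = λ_C(1 - cos(67°))
Δλ = 2.4263 × (1 - cos(67°))
Δλ = 2.4263 × 0.6093
Δλ = 1.4783 pm

Percentage change:
(Δλ/λ₀) × 100 = (1.4783/11.1) × 100
= 13.3178%

(Intermediate values are shown rounded; full precision is carried through to the final answer.)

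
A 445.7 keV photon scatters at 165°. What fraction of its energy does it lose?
0.6316 (or 63.16%)

Calculate initial and final photon energies:

Initial: E₀ = 445.7 keV → λ₀ = 2.7818 pm
Compton shift: Δλ = 4.7699 pm
Final wavelength: λ' = 7.5517 pm
Final energy: E' = 164.1798 keV

Fractional energy loss:
(E₀ - E')/E₀ = (445.7000 - 164.1798)/445.7000
= 281.5202/445.7000
= 0.6316
= 63.16%

(Intermediate values are shown rounded; full precision is carried through to the final answer.)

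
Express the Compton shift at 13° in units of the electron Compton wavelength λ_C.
0.0256 λ_C

The Compton shift formula is:
Δλ = λ_C(1 - cos θ)

Dividing both sides by λ_C:
Δλ/λ_C = 1 - cos θ

For θ = 13°:
Δλ/λ_C = 1 - cos(13°)
Δλ/λ_C = 1 - 0.9744
Δλ/λ_C = 0.0256

This means the shift is 0.0256 × λ_C = 0.0622 pm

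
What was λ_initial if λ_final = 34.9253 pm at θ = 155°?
30.3000 pm

From λ' = λ + Δλ, we have λ = λ' - Δλ

First calculate the Compton shift:
Δλ = λ_C(1 - cos θ)
Δλ = 2.4263 × (1 - cos(155°))
Δλ = 2.4263 × 1.9063
Δλ = 4.6253 pm

Initial wavelength:
λ = λ' - Δλ
λ = 34.9253 - 4.6253
λ = 30.3000 pm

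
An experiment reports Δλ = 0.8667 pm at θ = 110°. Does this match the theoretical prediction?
No, inconsistent

Calculate the expected shift for θ = 110°:

Δλ_expected = λ_C(1 - cos(110°))
Δλ_expected = 2.4263 × (1 - cos(110°))
Δλ_expected = 2.4263 × 1.3420
Δλ_expected = 3.2562 pm

Given shift: 0.8667 pm
Expected shift: 3.2562 pm
Difference: 2.3894 pm

The values do not match. The given shift corresponds to θ ≈ 50.0°, not 110°.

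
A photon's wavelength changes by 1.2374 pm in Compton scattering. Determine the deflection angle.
60.66°

From the Compton formula Δλ = λ_C(1 - cos θ), we can solve for θ:

cos θ = 1 - Δλ/λ_C

Given:
- Δλ = 1.2374 pm
- λ_C = h/(m_e·c) ≈ 2.42631024 pm

cos θ = 1 - 1.2374/2.42631024
cos θ = 1 - 0.509992
cos θ = 0.490008

θ = arccos(0.490008)
θ = 60.66°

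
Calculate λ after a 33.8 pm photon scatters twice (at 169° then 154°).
43.2151 pm

Apply Compton shift twice:

First scattering at θ₁ = 169°:
Δλ₁ = λ_C(1 - cos(169°))
Δλ₁ = 2.4263 × 1.9816
Δλ₁ = 4.8080 pm

After first scattering:
λ₁ = 33.8 + 4.8080 = 38.6080 pm

Second scattering at θ₂ = 154°:
Δλ₂ = λ_C(1 - cos(154°))
Δλ₂ = 2.4263 × 1.8988
Δλ₂ = 4.6071 pm

Final wavelength:
λ₂ = 38.6080 + 4.6071 = 43.2151 pm

Total shift: Δλ_total = 4.8080 + 4.6071 = 9.4151 pm

(Intermediate values are shown rounded; full precision is carried through to the final answer.)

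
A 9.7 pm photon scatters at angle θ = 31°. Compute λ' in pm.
10.0466 pm

Using the Compton scattering formula:
λ' = λ + Δλ = λ + λ_C(1 - cos θ)

Given:
- Initial wavelength λ = 9.7 pm
- Scattering angle θ = 31°
- Compton wavelength λ_C ≈ 2.4263 pm

Calculate the shift:
Δλ = 2.4263 × (1 - cos(31°))
Δλ = 2.4263 × 0.1428
Δλ = 0.3466 pm

Final wavelength:
λ' = 9.7 + 0.3466 = 10.0466 pm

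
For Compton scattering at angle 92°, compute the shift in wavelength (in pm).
2.5110 pm

Using the Compton scattering formula:
Δλ = λ_C(1 - cos θ)

where λ_C = h/(m_e·c) ≈ 2.4263 pm is the Compton wavelength of an electron.

For θ = 92°:
cos(92°) = -0.0349
1 - cos(92°) = 1.0349

Δλ = 2.4263 × 1.0349
Δλ = 2.5110 pm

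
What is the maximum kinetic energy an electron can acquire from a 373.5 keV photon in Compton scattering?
221.7844 keV

Maximum energy transfer occurs at θ = 180° (backscattering).

Initial photon: E₀ = 373.5 keV → λ₀ = 3.3195 pm

Maximum Compton shift (at 180°):
Δλ_max = 2λ_C = 2 × 2.4263 = 4.8526 pm

Final wavelength:
λ' = 3.3195 + 4.8526 = 8.1721 pm

Minimum photon energy (maximum energy to electron):
E'_min = hc/λ' = 151.7156 keV

Maximum electron kinetic energy:
K_max = E₀ - E'_min = 373.5000 - 151.7156 = 221.7844 keV

(Intermediate values are shown rounded; full precision is carried through to the final answer.)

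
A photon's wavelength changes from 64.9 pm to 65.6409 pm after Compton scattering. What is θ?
46.00°

First find the wavelength shift:
Δλ = λ' - λ = 65.6409 - 64.9 = 0.7409 pm

Using Δλ = λ_C(1 - cos θ), with λ_C = h/(m_e·c) ≈ 2.42631024 pm:
cos θ = 1 - Δλ/λ_C
cos θ = 1 - 0.7409/2.42631024
cos θ = 0.694639

θ = arccos(0.694639)
θ = 46.00°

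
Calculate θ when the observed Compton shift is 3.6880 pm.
121.33°

From the Compton formula Δλ = λ_C(1 - cos θ), we can solve for θ:

cos θ = 1 - Δλ/λ_C

Given:
- Δλ = 3.6880 pm
- λ_C = h/(m_e·c) ≈ 2.42631024 pm

cos θ = 1 - 3.6880/2.42631024
cos θ = 1 - 1.520003
cos θ = -0.520003

θ = arccos(-0.520003)
θ = 121.33°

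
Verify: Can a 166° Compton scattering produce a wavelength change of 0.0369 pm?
No, inconsistent

Calculate the expected shift for θ = 166°:

Δλ_expected = λ_C(1 - cos(166°))
Δλ_expected = 2.4263 × (1 - cos(166°))
Δλ_expected = 2.4263 × 1.9703
Δλ_expected = 4.7805 pm

Given shift: 0.0369 pm
Expected shift: 4.7805 pm
Difference: 4.7437 pm

The values do not match. The given shift corresponds to θ ≈ 10.0°, not 166°.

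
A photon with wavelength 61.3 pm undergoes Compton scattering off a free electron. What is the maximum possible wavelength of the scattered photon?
66.1526 pm (at θ = 180°)

The Compton shift is Δλ = λ_C(1 − cos θ).

Since cos θ ranges from −1 to 1, the factor (1 − cos θ) ranges from 0 to 2; the maximum shift occurs at θ = 180° (backscattering):
Δλ_max = 2λ_C = 2 × 2.4263 pm = 4.8526 pm

Maximum scattered wavelength:
λ'_max = λ₀ + Δλ_max = 61.3 + 4.8526 = 66.1526 pm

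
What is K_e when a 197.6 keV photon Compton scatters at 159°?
84.5373 keV

By energy conservation: K_e = E_initial - E_final

First find the scattered photon energy:
Initial wavelength: λ = hc/E = 6.2745 pm
Compton shift: Δλ = λ_C(1 - cos(159°)) = 4.6915 pm
Final wavelength: λ' = 6.2745 + 4.6915 = 10.9660 pm
Final photon energy: E' = hc/λ' = 113.0627 keV

Electron kinetic energy:
K_e = E - E' = 197.6000 - 113.0627 = 84.5373 keV

(Intermediate values are shown rounded; full precision is carried through to the final answer.)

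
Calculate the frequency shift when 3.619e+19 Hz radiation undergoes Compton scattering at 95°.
8.741e+18 Hz (decrease)

Convert frequency to wavelength (c = 299792458 m/s):
λ₀ = c/f₀ = 299792458/3.619e+19 = 8.2838480e-12 m = 8.2838 pm

Calculate Compton shift:
Δλ = λ_C(1 - cos(95°)) = 2.6378 pm

Final wavelength:
λ' = λ₀ + Δλ = 8.2838 + 2.6378 = 10.9216 pm

Final frequency:
f' = c/λ' = 299792458/1.0921625e-11 = 2.7449437e+19 Hz

Frequency shift (decrease):
Δf = f₀ - f' = 3.619e+19 - 2.7449437e+19 = 8.741e+18 Hz

(Intermediate values are shown rounded; full precision is carried through to the final answer.)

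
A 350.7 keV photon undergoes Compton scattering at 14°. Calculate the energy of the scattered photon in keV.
343.6934 keV

First convert energy to wavelength:
λ = hc/E, with hc ≈ 1239.842 keV·pm (i.e. 1239.842 eV·nm)

For E = 350.7 keV = 350700 eV:
λ = 1239.842 keV·pm / 350.7 keV
λ = 3.5353 pm

Calculate the Compton shift:
Δλ = λ_C(1 - cos(14°)) = 2.4263 × 0.0297
Δλ = 0.0721 pm

Final wavelength:
λ' = 3.5353 + 0.0721 = 3.6074 pm

Final energy:
E' = hc/λ' = 1239.842 / 3.6074 = 343.6934 keV

(Intermediate values are shown rounded; full precision is carried through to the final answer.)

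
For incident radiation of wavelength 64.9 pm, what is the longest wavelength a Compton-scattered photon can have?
69.7526 pm (at θ = 180°)

The Compton shift is Δλ = λ_C(1 − cos θ).

Since cos θ ranges from −1 to 1, the factor (1 − cos θ) ranges from 0 to 2; the maximum shift occurs at θ = 180° (backscattering):
Δλ_max = 2λ_C = 2 × 2.4263 pm = 4.8526 pm

Maximum scattered wavelength:
λ'_max = λ₀ + Δλ_max = 64.9 + 4.8526 = 69.7526 pm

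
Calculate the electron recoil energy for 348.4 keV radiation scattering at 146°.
193.3517 keV

By energy conservation: K_e = E_initial - E_final

First find the scattered photon energy:
Initial wavelength: λ = hc/E = 3.5587 pm
Compton shift: Δλ = λ_C(1 - cos(146°)) = 4.4378 pm
Final wavelength: λ' = 3.5587 + 4.4378 = 7.9965 pm
Final photon energy: E' = hc/λ' = 155.0483 keV

Electron kinetic energy:
K_e = E - E' = 348.4000 - 155.0483 = 193.3517 keV

(Intermediate values are shown rounded; full precision is carried through to the final answer.)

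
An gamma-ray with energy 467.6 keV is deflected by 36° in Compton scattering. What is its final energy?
398.0378 keV

First convert energy to wavelength:
λ = hc/E, with hc ≈ 1239.842 keV·pm (i.e. 1239.842 eV·nm)

For E = 467.6 keV = 467600 eV:
λ = 1239.842 keV·pm / 467.6 keV
λ = 2.6515 pm

Calculate the Compton shift:
Δλ = λ_C(1 - cos(36°)) = 2.4263 × 0.1910
Δλ = 0.4634 pm

Final wavelength:
λ' = 2.6515 + 0.4634 = 3.1149 pm

Final energy:
E' = hc/λ' = 1239.842 / 3.1149 = 398.0378 keV

(Intermediate values are shown rounded; full precision is carried through to the final answer.)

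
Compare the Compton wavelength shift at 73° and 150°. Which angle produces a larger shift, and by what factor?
150° produces the larger shift by a factor of 2.637

Calculate both shifts using Δλ = λ_C(1 - cos θ):

For θ₁ = 73°:
Δλ₁ = 2.4263 × (1 - cos(73°))
Δλ₁ = 2.4263 × 0.7076
Δλ₁ = 1.7169 pm

For θ₂ = 150°:
Δλ₂ = 2.4263 × (1 - cos(150°))
Δλ₂ = 2.4263 × 1.8660
Δλ₂ = 4.5276 pm

The 150° angle produces the larger shift.
Ratio: 4.5276/1.7169 = 2.637

(Intermediate values are shown rounded; full precision is carried through to the final answer.)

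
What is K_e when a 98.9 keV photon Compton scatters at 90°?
16.0374 keV

By energy conservation: K_e = E_initial - E_final

First find the scattered photon energy:
Initial wavelength: λ = hc/E = 12.5363 pm
Compton shift: Δλ = λ_C(1 - cos(90°)) = 2.4263 pm
Final wavelength: λ' = 12.5363 + 2.4263 = 14.9626 pm
Final photon energy: E' = hc/λ' = 82.8626 keV

Electron kinetic energy:
K_e = E - E' = 98.9000 - 82.8626 = 16.0374 keV

(Intermediate values are shown rounded; full precision is carried through to the final answer.)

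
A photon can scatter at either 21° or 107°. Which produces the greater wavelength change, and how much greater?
107° produces the larger shift by a factor of 19.458

Calculate both shifts using Δλ = λ_C(1 - cos θ):

For θ₁ = 21°:
Δλ₁ = 2.4263 × (1 - cos(21°))
Δλ₁ = 2.4263 × 0.0664
Δλ₁ = 0.1612 pm

For θ₂ = 107°:
Δλ₂ = 2.4263 × (1 - cos(107°))
Δλ₂ = 2.4263 × 1.2924
Δλ₂ = 3.1357 pm

The 107° angle produces the larger shift.
Ratio: 3.1357/0.1612 = 19.458

(Intermediate values are shown rounded; full precision is carried through to the final answer.)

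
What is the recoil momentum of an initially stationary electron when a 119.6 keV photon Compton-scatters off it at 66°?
6.5706e-23 kg·m/s

The electron is initially at rest, so by conservation of momentum:
p⃗_e = p⃗₀ − p⃗'  (incident photon momentum minus scattered photon momentum)

Photon momentum magnitudes (p = h/λ = E/c):
λ₀ = hc/E₀ = 10.3666 pm → p₀ = h/λ₀ = 6.3918e-23 kg·m/s
Δλ = λ_C(1 − cos 66°) = 1.4394 pm
λ' = 11.8060 pm → p' = h/λ' = 5.6125e-23 kg·m/s

The scattered photon makes angle θ = 66° with the incident direction, so by the law of cosines:
|p⃗_e|² = p₀² + p'² − 2p₀p'cos θ
|p⃗_e|² = (6.3918e-23)² + (5.6125e-23)² − 2·6.3918e-23·5.6125e-23·cos(66°)
|p⃗_e| = 6.5706e-23 kg·m/s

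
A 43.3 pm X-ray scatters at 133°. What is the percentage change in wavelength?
9.4251%

Calculate the Compton shift:
Δλ = λ_C(1 - cos(133°))
Δλ = 2.4263 × (1 - cos(133°))
Δλ = 2.4263 × 1.6820
Δλ = 4.0810 pm

Percentage change:
(Δλ/λ₀) × 100 = (4.0810/43.3) × 100
= 9.4251%

(Intermediate values are shown rounded; full precision is carried through to the final answer.)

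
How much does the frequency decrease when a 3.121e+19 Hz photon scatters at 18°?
3.811e+17 Hz (decrease)

Convert frequency to wavelength (c = 299792458 m/s):
λ₀ = c/f₀ = 299792458/3.121e+19 = 9.6056539e-12 m = 9.6057 pm

Calculate Compton shift:
Δλ = λ_C(1 - cos(18°)) = 0.1188 pm

Final wavelength:
λ' = λ₀ + Δλ = 9.6057 + 0.1188 = 9.7244 pm

Final frequency:
f' = c/λ' = 299792458/9.7244060e-12 = 3.0828871e+19 Hz

Frequency shift (decrease):
Δf = f₀ - f' = 3.121e+19 - 3.0828871e+19 = 3.811e+17 Hz

(Intermediate values are shown rounded; full precision is carried through to the final answer.)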